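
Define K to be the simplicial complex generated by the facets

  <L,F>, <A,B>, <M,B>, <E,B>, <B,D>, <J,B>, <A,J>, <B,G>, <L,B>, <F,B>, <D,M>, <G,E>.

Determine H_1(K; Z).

Take the total order A < B < D < E < F < G < J < L < M on the vertex set. Then K (dimension 1) consists of the simplices:

  0-simplices (9): A, B, D, E, F, G, J, L, M
  1-simplices (12): AB, AJ, BD, BE, BF, BG, BJ, BL, BM, DM, EG, FL

Hence C_0 ≅ Z^9, C_1 ≅ Z^12.

The boundary map ∂_1: C_1 → C_0 is given by ∂[p,q] = [q] − [p].
The 9×12 boundary matrix has rank 8 and Smith normal form diag(1,1,1,1,1,1,1,1).

Reading off H_k = ker ∂_k / im ∂_{k+1}:

  H_1: rank ker ∂_1 − rank ∂_2 = (12 − 8) − 0 = 4, and there is no ∂_2, so H_1 ≅ Z^4.

H_1 ≅ Z^4.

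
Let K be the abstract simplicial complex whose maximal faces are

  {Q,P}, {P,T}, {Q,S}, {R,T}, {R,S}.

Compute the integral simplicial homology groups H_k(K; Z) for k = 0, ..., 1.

H_0 ≅ Z,  H_1 ≅ Z.

Order the vertices as P < Q < R < S < T. Listing each simplex with vertices in this order, K has dimension 1 with simplices:

  0-simplices (5): P, Q, R, S, T
  1-simplices (5): PQ, PT, QS, RS, RT

so the chain groups are C_0 ≅ Z^5, C_1 ≅ Z^5.

Boundary ∂_1: C_1 → C_0 maps an edge to its endpoints' difference, ∂[p,q] = q − p.
The 5×5 boundary matrix has rank 4 and Smith normal form diag(1,1,1,1).

From H_k ≅ ker(∂_k) / im(∂_{k+1}) we obtain:

  H_0: rank C_0 − rank ∂_1 = 5 − 4 = 1, and the invariant factors of ∂_1 are all 1, so H_0 ≅ Z.
  H_1: rank ker ∂_1 − rank ∂_2 = (5 − 4) − 0 = 1, and there is no ∂_2, so H_1 ≅ Z.

As a check, the Euler characteristic is 5 − 5 = 0, which agrees with 1 − 1 = 0.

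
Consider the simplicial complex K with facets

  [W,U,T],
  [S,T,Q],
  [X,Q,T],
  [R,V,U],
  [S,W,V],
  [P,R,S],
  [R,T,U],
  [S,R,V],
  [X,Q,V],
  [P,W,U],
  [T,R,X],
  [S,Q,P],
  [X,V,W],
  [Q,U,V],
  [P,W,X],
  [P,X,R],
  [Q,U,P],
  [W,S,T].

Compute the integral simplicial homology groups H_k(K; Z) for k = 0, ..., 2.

H_0 = Z,  H_1 = Z^2,  H_2 = Z.

Take the total order P < Q < R < S < T < U < V < W < X on the vertex set. Then K (dimension 2) consists of the simplices:

  0-simplices (9): P, Q, R, S, T, U, V, W, X
  1-simplices (27): PQ, PR, PS, PU, PW, PX, QS, QT, QU, QV, QX, RS, RT, RU, RV, RX, ST, SV, SW, TU, TW, TX, UV, UW, VW, VX, WX
  2-simplices (18): PQS, PQU, PRS, PRX, PUW, PWX, QST, QTX, QUV, QVX, RSV, RTU, RTX, RUV, STW, SVW, TUW, VWX

Hence C_0 ≅ Z^9, C_1 ≅ Z^27, C_2 ≅ Z^18.

The boundary map ∂_1: C_1 → C_0 maps an edge to its endpoints' difference, ∂[p,q] = q − p.
As a 9×27 matrix over Z this has rank 8, with invariant factors (1,1,1,1,1,1,1,1).

Boundary ∂_2: C_2 → C_1 acts by ∂[p,q,r] = [q,r] − [p,r] + [p,q]. For instance
  ∂STW = TW − SW + ST,
  ∂PWX = WX − PX + PW.
The 27×18 boundary matrix has rank 17 and Smith normal form diag(1,1,1,1,1,1,1,1,1,1,1,1,1,1,1,1,1).

Now H_k = ker ∂_k / im ∂_{k+1}, so:

  H_0: rank C_0 − rank ∂_1 = 9 − 8 = 1, and the invariant factors of ∂_1 are all 1, so H_0 = Z.
  H_1: rank ker ∂_1 − rank ∂_2 = (27 − 8) − 17 = 2, and the invariant factors of ∂_2 are all 1, so H_1 = Z^2.
  H_2: rank ker ∂_2 − rank ∂_3 = (18 − 17) − 0 = 1, and there is no ∂_3, so H_2 = Z.

As a check, the Euler characteristic is 9 − 27 + 18 = 0, which agrees with 1 − 2 + 1 = 0.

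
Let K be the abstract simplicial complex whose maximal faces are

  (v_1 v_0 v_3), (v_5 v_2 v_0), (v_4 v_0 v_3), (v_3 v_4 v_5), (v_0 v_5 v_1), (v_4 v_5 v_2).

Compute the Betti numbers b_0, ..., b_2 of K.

Take the total order v_0 < v_1 < v_2 < v_3 < v_4 < v_5 on the vertex set. Then K (dimension 2) consists of the simplices:

  0-simplices (6): [v_0], [v_1], [v_2], [v_3], [v_4], [v_5]
  1-simplices (12): [v_0,v_1], [v_0,v_2], [v_0,v_3], [v_0,v_4], [v_0,v_5], [v_1,v_3], [v_1,v_5], [v_2,v_4], [v_2,v_5], [v_3,v_4], [v_3,v_5], [v_4,v_5]
  2-simplices (6): [v_0,v_1,v_3], [v_0,v_1,v_5], [v_0,v_2,v_5], [v_0,v_3,v_4], [v_2,v_4,v_5], [v_3,v_4,v_5]

so the chain groups are C_0 ≅ Z^6, C_1 ≅ Z^12, C_2 ≅ Z^6.

The boundary map ∂_1: C_1 → C_0 is given by ∂[p,q] = [q] − [p]. For instance
  ∂[v_1,v_3] = [v_3] − [v_1].
The 6×12 boundary matrix has rank 5 and Smith normal form diag(1,1,1,1,1).

Boundary ∂_2: C_2 → C_1 acts by ∂[p,q,r] = [q,r] − [p,r] + [p,q]. For instance
  ∂[v_0,v_1,v_3] = [v_1,v_3] − [v_0,v_3] + [v_0,v_1],
  ∂[v_0,v_2,v_5] = [v_2,v_5] − [v_0,v_5] + [v_0,v_2].
The 12×6 boundary matrix has rank 6 and Smith normal form diag(1,1,1,1,1,1).

Computing H_k = (kernel of ∂_k) / (image of ∂_{k+1}):

  H_0: rank C_0 − rank ∂_1 = 6 − 5 = 1, and the invariant factors of ∂_1 are all 1, so H_0 = Z.
  H_1: rank ker ∂_1 − rank ∂_2 = (12 − 5) − 6 = 1, and the invariant factors of ∂_2 are all 1, so H_1 = Z.
  H_2: rank ker ∂_2 − rank ∂_3 = (6 − 6) − 0 = 0, and there is no ∂_3, so H_2 = 0.

(K is a triangulation of the cylinder S^1 x I.)

Hence the Betti numbers are b_0 = 1, b_1 = 1, b_2 = 0.

b_0 = 1, b_1 = 1, b_2 = 0.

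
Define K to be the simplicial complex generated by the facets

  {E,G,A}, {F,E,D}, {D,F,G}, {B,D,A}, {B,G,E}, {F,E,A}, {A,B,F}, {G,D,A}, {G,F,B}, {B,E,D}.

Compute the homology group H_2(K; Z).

H_2 ≅ 0.

K has 6 vertices, 15 edges, 10 triangles.
rank ∂_2 = 10, rank ∂_3 = 0 ⇒ b_2 = 10 − 10 − 0 = 0. So H_2 = 0.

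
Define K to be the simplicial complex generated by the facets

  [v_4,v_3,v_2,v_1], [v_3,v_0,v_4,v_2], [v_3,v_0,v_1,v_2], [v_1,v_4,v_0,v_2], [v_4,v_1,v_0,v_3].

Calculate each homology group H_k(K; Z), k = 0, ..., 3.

H_0 = Z,  H_1 = 0,  H_2 = 0,  H_3 = Z.

Fix the vertex order v_0 < v_1 < v_2 < v_3 < v_4 and write every simplex with vertices in increasing order. Then dim K = 3 and the simplices of K are:

  0-simplices (5): [v_0], [v_1], [v_2], [v_3], [v_4]
  1-simplices (10): [v_0,v_1], [v_0,v_2], [v_0,v_3], [v_0,v_4], [v_1,v_2], [v_1,v_3], [v_1,v_4], [v_2,v_3], [v_2,v_4], [v_3,v_4]
  2-simplices (10): [v_0,v_1,v_2], [v_0,v_1,v_3], [v_0,v_1,v_4], [v_0,v_2,v_3], [v_0,v_2,v_4], [v_0,v_3,v_4], [v_1,v_2,v_3], [v_1,v_2,v_4], [v_1,v_3,v_4], [v_2,v_3,v_4]
  3-simplices (5): [v_0,v_1,v_2,v_3], [v_0,v_1,v_2,v_4], [v_0,v_1,v_3,v_4], [v_0,v_2,v_3,v_4], [v_1,v_2,v_3,v_4]

Hence C_0 ≅ Z^5, C_1 ≅ Z^10, C_2 ≅ Z^10, C_3 ≅ Z^5.

The boundary map ∂_1: C_1 → C_0 maps an edge to its endpoints' difference, ∂[p,q] = q − p. For instance
  ∂[v_1,v_2] = [v_2] − [v_1].
As a 5×10 matrix over Z this has rank 4, with invariant factors (1,1,1,1).

Boundary ∂_2: C_2 → C_1 sends each 2-simplex [p,q,r] to [q,r] − [p,r] + [p,q]. For instance
  ∂[v_0,v_1,v_4] = [v_1,v_4] − [v_0,v_4] + [v_0,v_1],
  ∂[v_1,v_2,v_4] = [v_2,v_4] − [v_1,v_4] + [v_1,v_2].
This gives a 10×10 integer matrix of rank 6; reducing to Smith normal form yields diagonal entries (1,1,1,1,1,1).

∂_3: C_3 → C_2 sends each 3-simplex σ to the alternating sum Σ_i (−1)^i (σ with its i-th vertex removed). For instance
  ∂[v_0,v_1,v_2,v_4] = [v_1,v_2,v_4] − [v_0,v_2,v_4] + [v_0,v_1,v_4] − [v_0,v_1,v_2],
  ∂[v_1,v_2,v_3,v_4] = [v_2,v_3,v_4] − [v_1,v_3,v_4] + [v_1,v_2,v_4] − [v_1,v_2,v_3].
The 10×5 boundary matrix has rank 4 and Smith normal form diag(1,1,1,1).

From H_k ≅ ker(∂_k) / im(∂_{k+1}) we obtain:

  H_0: rank C_0 − rank ∂_1 = 5 − 4 = 1, and the invariant factors of ∂_1 are all 1, so H_0 ≅ Z.
  H_1: rank ker ∂_1 − rank ∂_2 = (10 − 4) − 6 = 0, and the invariant factors of ∂_2 are all 1, so H_1 ≅ 0.
  H_2: rank ker ∂_2 − rank ∂_3 = (10 − 6) − 4 = 0, and the invariant factors of ∂_3 are all 1, so H_2 ≅ 0.
  H_3: rank ker ∂_3 − rank ∂_4 = (5 − 4) − 0 = 1, and there is no ∂_4, so H_3 ≅ Z.

(K is a triangulation of the 3-sphere S^3.)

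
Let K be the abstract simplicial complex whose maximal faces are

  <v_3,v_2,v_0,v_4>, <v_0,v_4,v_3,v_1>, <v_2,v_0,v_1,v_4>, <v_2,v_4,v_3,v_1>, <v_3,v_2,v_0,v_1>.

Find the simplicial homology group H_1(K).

K has 5 vertices, 10 edges, 10 triangles, 5 3-simplices.
rank ∂_1 = 4, rank ∂_2 = 6 ⇒ b_1 = 10 − 4 − 6 = 0; all invariant factors of ∂_2 are 1 so no torsion. So H_1 ≅ 0.

H_1 = 0.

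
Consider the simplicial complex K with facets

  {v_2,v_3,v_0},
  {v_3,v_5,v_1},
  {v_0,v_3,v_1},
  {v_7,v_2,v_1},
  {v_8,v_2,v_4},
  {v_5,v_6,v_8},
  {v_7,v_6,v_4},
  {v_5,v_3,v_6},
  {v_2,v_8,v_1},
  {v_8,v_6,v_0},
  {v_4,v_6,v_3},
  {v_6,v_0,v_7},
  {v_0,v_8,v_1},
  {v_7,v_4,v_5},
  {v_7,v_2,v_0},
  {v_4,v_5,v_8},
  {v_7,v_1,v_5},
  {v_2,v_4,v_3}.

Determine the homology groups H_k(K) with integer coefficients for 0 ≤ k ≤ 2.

H_0 = Z,  H_1 = Z ⊕ Z/2Z,  H_2 = 0.

Take the total order v_0 < v_1 < v_2 < v_3 < v_4 < v_5 < v_6 < v_7 < v_8 on the vertex set. Then K (dimension 2) consists of the simplices:

  0-simplices (9): [v_0], [v_1], [v_2], [v_3], [v_4], [v_5], [v_6], [v_7], [v_8]
  1-simplices (27): (27 of them)
  2-simplices (18): (18 of them)

Hence C_0 ≅ Z^9, C_1 ≅ Z^27, C_2 ≅ Z^18.

Boundary ∂_1: C_1 → C_0 maps an edge to its endpoints' difference, ∂[p,q] = q − p.
The resulting 9×27 matrix has rank 8, and its Smith normal form has invariant factors (1,1,1,1,1,1,1,1).

∂_2: C_2 → C_1 sends each 2-simplex [p,q,r] to [q,r] − [p,r] + [p,q]. For instance
  ∂[v_2,v_4,v_8] = [v_4,v_8] − [v_2,v_8] + [v_2,v_4],
  ∂[v_0,v_2,v_7] = [v_2,v_7] − [v_0,v_7] + [v_0,v_2].
The resulting 27×18 matrix has rank 18, and its Smith normal form has invariant factors (1,1,1,1,1,1,1,1,1,1,1,1,1,1,1,1,1,2).

Computing H_k = (kernel of ∂_k) / (image of ∂_{k+1}):

  H_0: rank C_0 − rank ∂_1 = 9 − 8 = 1, and the invariant factors of ∂_1 are all 1, so H_0 ≅ Z.
  H_1: rank ker ∂_1 − rank ∂_2 = (27 − 8) − 18 = 1, and ∂_2 has invariant factor 2 > 1, so H_1 ≅ Z ⊕ Z/2Z.
  H_2: rank ker ∂_2 − rank ∂_3 = (18 − 18) − 0 = 0, and there is no ∂_3, so H_2 ≅ 0.

As a check, the Euler characteristic is 9 − 27 + 18 = 0, which agrees with 1 − 1 + 0 = 0.
(K is a triangulation of the Klein bottle.)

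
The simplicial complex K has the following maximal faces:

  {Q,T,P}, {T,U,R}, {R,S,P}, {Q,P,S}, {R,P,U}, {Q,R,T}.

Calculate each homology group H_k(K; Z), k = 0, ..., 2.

Take the total order P < Q < R < S < T < U on the vertex set. Then K (dimension 2) consists of the simplices:

  0-simplices (6): P, Q, R, S, T, U
  1-simplices (12): PQ, PR, PS, PT, PU, QR, QS, QT, RS, RT, RU, TU
  2-simplices (6): PQS, PQT, PRS, PRU, QRT, RTU

so the chain groups are C_0 ≅ Z^6, C_1 ≅ Z^12, C_2 ≅ Z^6.

The boundary map ∂_1: C_1 → C_0 maps an edge to its endpoints' difference, ∂[p,q] = q − p.
As a 6×12 matrix over Z this has rank 5, with invariant factors (1,1,1,1,1).

Boundary ∂_2: C_2 → C_1 acts by ∂[p,q,r] = [q,r] − [p,r] + [p,q]. For instance
  ∂PQS = QS − PS + PQ,
  ∂QRT = RT − QT + QR.
The 12×6 boundary matrix has rank 6 and Smith normal form diag(1,1,1,1,1,1).

Reading off H_k = ker ∂_k / im ∂_{k+1}:

  H_0: rank C_0 − rank ∂_1 = 6 − 5 = 1, and the invariant factors of ∂_1 are all 1, so H_0 ≅ Z.
  H_1: rank ker ∂_1 − rank ∂_2 = (12 − 5) − 6 = 1, and the invariant factors of ∂_2 are all 1, so H_1 ≅ Z.
  H_2: rank ker ∂_2 − rank ∂_3 = (6 − 6) − 0 = 0, and there is no ∂_3, so H_2 ≅ 0.

(K is a triangulation of the cylinder S^1 x I.)

H_0 ≅ Z,  H_1 ≅ Z,  H_2 = 0.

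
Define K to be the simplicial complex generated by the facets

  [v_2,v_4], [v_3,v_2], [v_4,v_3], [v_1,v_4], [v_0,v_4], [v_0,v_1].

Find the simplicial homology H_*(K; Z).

We work with the vertex ordering v_0 < v_1 < v_2 < v_3 < v_4. The simplices of K, each written with vertices in increasing order, are:

  0-simplices (5): [v_0], [v_1], [v_2], [v_3], [v_4]
  1-simplices (6): [v_0,v_1], [v_0,v_4], [v_1,v_4], [v_2,v_3], [v_2,v_4], [v_3,v_4]

giving chain groups C_0 ≅ Z^5, C_1 ≅ Z^6.

The boundary map ∂_1: C_1 → C_0 maps an edge to its endpoints' difference, ∂[p,q] = q − p. For instance
  ∂[v_2,v_3] = [v_3] − [v_2].
The 5×6 boundary matrix has rank 4 and Smith normal form diag(1,1,1,1).

Now H_k = ker ∂_k / im ∂_{k+1}, so:

  H_0: rank C_0 − rank ∂_1 = 5 − 4 = 1, and the invariant factors of ∂_1 are all 1, so H_0 ≅ Z.
  H_1: rank ker ∂_1 − rank ∂_2 = (6 − 4) − 0 = 2, and there is no ∂_2, so H_1 ≅ Z^2.

As a check, the Euler characteristic is 5 − 6 = -1, which agrees with 1 − 2 = -1.

H_0 ≅ Z,  H_1 ≅ Z^2.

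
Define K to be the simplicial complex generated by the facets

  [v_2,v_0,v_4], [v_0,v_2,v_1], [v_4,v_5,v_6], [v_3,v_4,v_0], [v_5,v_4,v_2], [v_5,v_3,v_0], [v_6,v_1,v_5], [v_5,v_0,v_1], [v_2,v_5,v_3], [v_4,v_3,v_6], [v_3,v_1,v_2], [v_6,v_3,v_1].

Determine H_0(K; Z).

Take the total order v_0 < v_1 < v_2 < v_3 < v_4 < v_5 < v_6 on the vertex set. Then K (dimension 2) consists of the simplices:

  0-simplices (7): [v_0], [v_1], [v_2], [v_3], [v_4], [v_5], [v_6]
  1-simplices (18): (18 of them)
  2-simplices (12): (12 of them)

giving chain groups C_0 ≅ Z^7, C_1 ≅ Z^18, C_2 ≅ Z^12.

∂_1: C_1 → C_0 is given by ∂[p,q] = [q] − [p].
The resulting 7×18 matrix has rank 6, and its Smith normal form has invariant factors (1,1,1,1,1,1).

∂_2: C_2 → C_1 acts by ∂[p,q,r] = [q,r] − [p,r] + [p,q]. For instance
  ∂[v_0,v_3,v_4] = [v_3,v_4] − [v_0,v_4] + [v_0,v_3],
  ∂[v_2,v_3,v_5] = [v_3,v_5] − [v_2,v_5] + [v_2,v_3].
As a 18×12 matrix over Z this has rank 12, with invariant factors (1,1,1,1,1,1,1,1,1,1,1,2).

Computing H_k = (kernel of ∂_k) / (image of ∂_{k+1}):

  H_0: rank C_0 − rank ∂_1 = 7 − 6 = 1, and the invariant factors of ∂_1 are all 1, so H_0 = Z.

H_0 ≅ Z.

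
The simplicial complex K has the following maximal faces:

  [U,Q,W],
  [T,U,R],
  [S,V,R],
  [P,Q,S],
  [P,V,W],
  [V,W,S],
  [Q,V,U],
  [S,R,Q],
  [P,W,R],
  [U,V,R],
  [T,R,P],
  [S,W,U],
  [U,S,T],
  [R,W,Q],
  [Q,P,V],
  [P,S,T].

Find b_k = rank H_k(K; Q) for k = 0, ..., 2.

b_0 = 1, b_1 = 2, b_2 = 1.

Take the total order P < Q < R < S < T < U < V < W on the vertex set. Then K (dimension 2) consists of the simplices:

  0-simplices (8): P, Q, R, S, T, U, V, W
  1-simplices (24): PQ, PR, PS, PT, PV, PW, QR, QS, QU, QV, QW, RS, RT, RU, RV, RW, ST, SU, SV, SW, TU, UV, UW, VW
  2-simplices (16): PQS, PQV, PRT, PRW, PST, PVW, QRS, QRW, QUV, QUW, RSV, RTU, RUV, STU, SUW, SVW

giving chain groups C_0 ≅ Z^8, C_1 ≅ Z^24, C_2 ≅ Z^16.

∂_1: C_1 → C_0 maps an edge to its endpoints' difference, ∂[p,q] = q − p.
This gives a 8×24 integer matrix of rank 7; reducing to Smith normal form yields diagonal entries (1,1,1,1,1,1,1).

The boundary map ∂_2: C_2 → C_1 maps a triangle to the signed sum of its edges. For instance
  ∂RTU = TU − RU + RT,
  ∂SVW = VW − SW + SV.
The 24×16 boundary matrix has rank 15 and Smith normal form diag(1,1,1,1,1,1,1,1,1,1,1,1,1,1,1).

Reading off H_k = ker ∂_k / im ∂_{k+1}:

  H_0: rank C_0 − rank ∂_1 = 8 − 7 = 1, and the invariant factors of ∂_1 are all 1, so H_0 ≅ Z.
  H_1: rank ker ∂_1 − rank ∂_2 = (24 − 7) − 15 = 2, and the invariant factors of ∂_2 are all 1, so H_1 ≅ Z^2.
  H_2: rank ker ∂_2 − rank ∂_3 = (16 − 15) − 0 = 1, and there is no ∂_3, so H_2 ≅ Z.

Hence the Betti numbers are b_0 = 1, b_1 = 2, b_2 = 1.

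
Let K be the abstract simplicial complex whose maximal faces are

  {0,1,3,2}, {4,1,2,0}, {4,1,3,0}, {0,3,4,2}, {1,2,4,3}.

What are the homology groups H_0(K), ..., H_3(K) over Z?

H_0 = Z,  H_1 = 0,  H_2 = 0,  H_3 = Z.

K has 5 vertices, 10 edges, 10 triangles, 5 3-simplices.
rank ∂_0 = 0, rank ∂_1 = 4 ⇒ b_0 = 5 − 0 − 4 = 1; all invariant factors of ∂_1 are 1 so no torsion. So H_0 ≅ Z.
rank ∂_1 = 4, rank ∂_2 = 6 ⇒ b_1 = 10 − 4 − 6 = 0; all invariant factors of ∂_2 are 1 so no torsion. So H_1 ≅ 0.
rank ∂_2 = 6, rank ∂_3 = 4 ⇒ b_2 = 10 − 6 − 4 = 0; all invariant factors of ∂_3 are 1 so no torsion. So H_2 ≅ 0.
rank ∂_3 = 4, rank ∂_4 = 0 ⇒ b_3 = 5 − 4 − 0 = 1. So H_3 ≅ Z.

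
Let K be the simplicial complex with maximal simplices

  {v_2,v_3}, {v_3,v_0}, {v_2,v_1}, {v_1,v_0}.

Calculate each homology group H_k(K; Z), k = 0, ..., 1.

Take the total order v_0 < v_1 < v_2 < v_3 on the vertex set. Then K (dimension 1) consists of the simplices:

  0-simplices (4): [v_0], [v_1], [v_2], [v_3]
  1-simplices (4): [v_0,v_1], [v_0,v_3], [v_1,v_2], [v_2,v_3]

so the chain groups are C_0 ≅ Z^4, C_1 ≅ Z^4.

Boundary ∂_1: C_1 → C_0 maps an edge to its endpoints' difference, ∂[p,q] = q − p. For instance
  ∂[v_1,v_2] = [v_2] − [v_1].
This gives a 4×4 integer matrix of rank 3; reducing to Smith normal form yields diagonal entries (1,1,1).

Computing H_k = (kernel of ∂_k) / (image of ∂_{k+1}):

  H_0: rank C_0 − rank ∂_1 = 4 − 3 = 1, and the invariant factors of ∂_1 are all 1, so H_0 = Z.
  H_1: rank ker ∂_1 − rank ∂_2 = (4 − 3) − 0 = 1, and there is no ∂_2, so H_1 = Z.

H_0 ≅ Z,  H_1 ≅ Z.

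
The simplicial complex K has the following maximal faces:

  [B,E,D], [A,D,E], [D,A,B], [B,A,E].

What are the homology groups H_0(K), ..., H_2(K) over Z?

H_0 ≅ Z,  H_1 = 0,  H_2 ≅ Z.

Take the total order A < B < D < E on the vertex set. Then K (dimension 2) consists of the simplices:

  0-simplices (4): A, B, D, E
  1-simplices (6): AB, AD, AE, BD, BE, DE
  2-simplices (4): ABD, ABE, ADE, BDE

so the chain groups are C_0 ≅ Z^4, C_1 ≅ Z^6, C_2 ≅ Z^4.

∂_1: C_1 → C_0 sends each edge [p,q] (with p < q) to q − p. For instance
  ∂AD = D − A.
The resulting 4×6 matrix has rank 3, and its Smith normal form has invariant factors (1,1,1).

Boundary ∂_2: C_2 → C_1 acts by ∂[p,q,r] = [q,r] − [p,r] + [p,q]. For instance
  ∂ADE = DE − AE + AD,
  ∂ABD = BD − AD + AB.
The 6×4 boundary matrix has rank 3 and Smith normal form diag(1,1,1).

Reading off H_k = ker ∂_k / im ∂_{k+1}:

  H_0: rank C_0 − rank ∂_1 = 4 − 3 = 1, and the invariant factors of ∂_1 are all 1, so H_0 = Z.
  H_1: rank ker ∂_1 − rank ∂_2 = (6 − 3) − 3 = 0, and the invariant factors of ∂_2 are all 1, so H_1 = 0.
  H_2: rank ker ∂_2 − rank ∂_3 = (4 − 3) − 0 = 1, and there is no ∂_3, so H_2 = Z.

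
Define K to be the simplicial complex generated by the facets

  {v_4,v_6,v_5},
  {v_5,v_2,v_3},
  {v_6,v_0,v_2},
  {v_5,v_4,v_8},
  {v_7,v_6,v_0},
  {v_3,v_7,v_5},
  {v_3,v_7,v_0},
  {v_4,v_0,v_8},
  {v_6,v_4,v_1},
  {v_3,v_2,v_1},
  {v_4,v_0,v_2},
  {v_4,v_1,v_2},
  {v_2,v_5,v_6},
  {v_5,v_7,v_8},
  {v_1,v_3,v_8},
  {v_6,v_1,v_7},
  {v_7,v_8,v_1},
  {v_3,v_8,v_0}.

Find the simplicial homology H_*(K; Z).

H_0 = Z,  H_1 = Z ⊕ Z/2,  H_2 = 0.

Take the total order v_0 < v_1 < v_2 < v_3 < v_4 < v_5 < v_6 < v_7 < v_8 on the vertex set. Then K (dimension 2) consists of the simplices:

  0-simplices (9): [v_0], [v_1], [v_2], [v_3], [v_4], [v_5], [v_6], [v_7], [v_8]
  1-simplices (27): (27 of them)
  2-simplices (18): (18 of them)

giving chain groups C_0 ≅ Z^9, C_1 ≅ Z^27, C_2 ≅ Z^18.

∂_1: C_1 → C_0 sends each edge [p,q] (with p < q) to q − p. For instance
  ∂[v_1,v_6] = [v_6] − [v_1].
As a 9×27 matrix over Z this has rank 8, with invariant factors (1,1,1,1,1,1,1,1).

The boundary map ∂_2: C_2 → C_1 sends each 2-simplex [p,q,r] to [q,r] − [p,r] + [p,q]. For instance
  ∂[v_2,v_3,v_5] = [v_3,v_5] − [v_2,v_5] + [v_2,v_3],
  ∂[v_0,v_2,v_4] = [v_2,v_4] − [v_0,v_4] + [v_0,v_2].
The resulting 27×18 matrix has rank 18, and its Smith normal form has invariant factors (1,1,1,1,1,1,1,1,1,1,1,1,1,1,1,1,1,2).

Reading off H_k = ker ∂_k / im ∂_{k+1}:

  H_0: rank C_0 − rank ∂_1 = 9 − 8 = 1, and the invariant factors of ∂_1 are all 1, so H_0 ≅ Z.
  H_1: rank ker ∂_1 − rank ∂_2 = (27 − 8) − 18 = 1, and ∂_2 has invariant factor 2 > 1, so H_1 ≅ Z ⊕ Z/2.
  H_2: rank ker ∂_2 − rank ∂_3 = (18 − 18) − 0 = 0, and there is no ∂_3, so H_2 ≅ 0.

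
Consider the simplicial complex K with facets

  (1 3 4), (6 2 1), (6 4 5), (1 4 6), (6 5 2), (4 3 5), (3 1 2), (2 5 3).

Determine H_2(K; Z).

H_2 ≅ Z.

We work with the vertex ordering 1 < 2 < 3 < 4 < 5 < 6. The simplices of K, each written with vertices in increasing order, are:

  0-simplices (6): [1], [2], [3], [4], [5], [6]
  1-simplices (12): [1,2], [1,3], [1,4], [1,6], [2,3], [2,5], [2,6], [3,4], [3,5], [4,5], [4,6], [5,6]
  2-simplices (8): [1,2,3], [1,2,6], [1,3,4], [1,4,6], [2,3,5], [2,5,6], [3,4,5], [4,5,6]

Hence C_0 ≅ Z^6, C_1 ≅ Z^12, C_2 ≅ Z^8.

The boundary map ∂_1: C_1 → C_0 sends each edge [p,q] (with p < q) to q − p. For instance
  ∂[3,4] = [4] − [3].
This gives a 6×12 integer matrix of rank 5; reducing to Smith normal form yields diagonal entries (1,1,1,1,1).

∂_2: C_2 → C_1 maps a triangle to the signed sum of its edges. For instance
  ∂[1,2,6] = [2,6] − [1,6] + [1,2],
  ∂[1,3,4] = [3,4] − [1,4] + [1,3].
The resulting 12×8 matrix has rank 7, and its Smith normal form has invariant factors (1,1,1,1,1,1,1).

Computing H_k = (kernel of ∂_k) / (image of ∂_{k+1}):

  H_2: rank ker ∂_2 − rank ∂_3 = (8 − 7) − 0 = 1, and there is no ∂_3, so H_2 = Z.

(K is a triangulation of the 2-sphere S^2.)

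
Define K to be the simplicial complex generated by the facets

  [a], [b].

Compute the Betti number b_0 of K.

b_0 = 2.

K has 2 vertices.
rank ∂_0 = 0, rank ∂_1 = 0 ⇒ b_0 = 2 − 0 − 0 = 2. So H_0 ≅ Z^2.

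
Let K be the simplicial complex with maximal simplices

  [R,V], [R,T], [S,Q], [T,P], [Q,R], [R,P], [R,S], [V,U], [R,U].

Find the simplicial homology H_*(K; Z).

H_0 = Z,  H_1 = Z^3.

Take the total order P < Q < R < S < T < U < V on the vertex set. Then K (dimension 1) consists of the simplices:

  0-simplices (7): P, Q, R, S, T, U, V
  1-simplices (9): PR, PT, QR, QS, RS, RT, RU, RV, UV

Hence C_0 ≅ Z^7, C_1 ≅ Z^9.

The boundary map ∂_1: C_1 → C_0 maps an edge to its endpoints' difference, ∂[p,q] = q − p. For instance
  ∂UV = V − U.
The resulting 7×9 matrix has rank 6, and its Smith normal form has invariant factors (1,1,1,1,1,1).

Now H_k = ker ∂_k / im ∂_{k+1}, so:

  H_0: rank C_0 − rank ∂_1 = 7 − 6 = 1, and the invariant factors of ∂_1 are all 1, so H_0 ≅ Z.
  H_1: rank ker ∂_1 − rank ∂_2 = (9 − 6) − 0 = 3, and there is no ∂_2, so H_1 ≅ Z^3.

As a check, the Euler characteristic is 7 − 9 = -2, which agrees with 1 − 3 = -2.
(K is a triangulation of a wedge of 3 circles.)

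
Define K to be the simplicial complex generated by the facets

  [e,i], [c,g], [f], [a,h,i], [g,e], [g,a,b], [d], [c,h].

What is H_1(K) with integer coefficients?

We work with the vertex ordering a < b < c < d < e < f < g < h < i. The simplices of K, each written with vertices in increasing order, are:

  0-simplices (9): a, b, c, d, e, f, g, h, i
  1-simplices (10): ab, ag, ah, ai, bg, cg, ch, eg, ei, hi
  2-simplices (2): abg, ahi

so the chain groups are C_0 ≅ Z^9, C_1 ≅ Z^10, C_2 ≅ Z^2.

The boundary map ∂_1: C_1 → C_0 is given by ∂[p,q] = [q] − [p].
This gives a 9×10 integer matrix of rank 6; reducing to Smith normal form yields diagonal entries (1,1,1,1,1,1).

The boundary map ∂_2: C_2 → C_1 sends each 2-simplex [p,q,r] to [q,r] − [p,r] + [p,q]. For instance
  ∂ahi = hi − ai + ah,
  ∂abg = bg − ag + ab.
This gives a 10×2 integer matrix of rank 2; reducing to Smith normal form yields diagonal entries (1,1).

From H_k ≅ ker(∂_k) / im(∂_{k+1}) we obtain:

  H_1: rank ker ∂_1 − rank ∂_2 = (10 − 6) − 2 = 2, and the invariant factors of ∂_2 are all 1, so H_1 = Z^2.

H_1 ≅ Z^2.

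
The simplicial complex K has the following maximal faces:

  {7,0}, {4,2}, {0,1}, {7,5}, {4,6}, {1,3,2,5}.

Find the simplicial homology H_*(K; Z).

We work with the vertex ordering 0 < 1 < 2 < 3 < 4 < 5 < 6 < 7. The simplices of K, each written with vertices in increasing order, are:

  0-simplices (8): [0], [1], [2], [3], [4], [5], [6], [7]
  1-simplices (11): [0,1], [0,7], [1,2], [1,3], [1,5], [2,3], [2,4], [2,5], [3,5], [4,6], [5,7]
  2-simplices (4): [1,2,3], [1,2,5], [1,3,5], [2,3,5]
  3-simplices (1): [1,2,3,5]

giving chain groups C_0 ≅ Z^8, C_1 ≅ Z^11, C_2 ≅ Z^4, C_3 ≅ Z^1.

The boundary map ∂_1: C_1 → C_0 is given by ∂[p,q] = [q] − [p]. For instance
  ∂[2,3] = [3] − [2].
As a 8×11 matrix over Z this has rank 7, with invariant factors (1,1,1,1,1,1,1).

The boundary map ∂_2: C_2 → C_1 acts by ∂[p,q,r] = [q,r] − [p,r] + [p,q]. For instance
  ∂[1,2,3] = [2,3] − [1,3] + [1,2],
  ∂[2,3,5] = [3,5] − [2,5] + [2,3].
As a 11×4 matrix over Z this has rank 3, with invariant factors (1,1,1).

∂_3: C_3 → C_2 sends each 3-simplex σ to the alternating sum Σ_i (−1)^i (σ with its i-th vertex removed). For instance
  ∂[1,2,3,5] = [2,3,5] − [1,3,5] + [1,2,5] − [1,2,3].
The 4×1 boundary matrix has rank 1 and Smith normal form diag(1).

From H_k ≅ ker(∂_k) / im(∂_{k+1}) we obtain:

  H_0: rank C_0 − rank ∂_1 = 8 − 7 = 1, and the invariant factors of ∂_1 are all 1, so H_0 = Z.
  H_1: rank ker ∂_1 − rank ∂_2 = (11 − 7) − 3 = 1, and the invariant factors of ∂_2 are all 1, so H_1 = Z.
  H_2: rank ker ∂_2 − rank ∂_3 = (4 − 3) − 1 = 0, and the invariant factors of ∂_3 are all 1, so H_2 = 0.
  H_3: rank ker ∂_3 − rank ∂_4 = (1 − 1) − 0 = 0, and there is no ∂_4, so H_3 = 0.

H_0 ≅ Z,  H_1 ≅ Z,  H_2 = 0,  H_3 = 0.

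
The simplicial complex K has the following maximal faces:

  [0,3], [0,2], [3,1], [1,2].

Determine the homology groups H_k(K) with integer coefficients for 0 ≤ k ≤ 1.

H_0 ≅ Z,  H_1 ≅ Z.

K has 4 vertices, 4 edges.
rank ∂_0 = 0, rank ∂_1 = 3 ⇒ b_0 = 4 − 0 − 3 = 1; all invariant factors of ∂_1 are 1 so no torsion. So H_0 ≅ Z.
rank ∂_1 = 3, rank ∂_2 = 0 ⇒ b_1 = 4 − 3 − 0 = 1. So H_1 ≅ Z.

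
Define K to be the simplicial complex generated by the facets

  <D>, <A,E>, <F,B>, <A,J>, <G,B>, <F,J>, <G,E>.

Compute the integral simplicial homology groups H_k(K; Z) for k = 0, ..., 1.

Order the vertices as A < B < D < E < F < G < J. Listing each simplex with vertices in this order, K has dimension 1 with simplices:

  0-simplices (7): A, B, D, E, F, G, J
  1-simplices (6): AE, AJ, BF, BG, EG, FJ

giving chain groups C_0 ≅ Z^7, C_1 ≅ Z^6.

Boundary ∂_1: C_1 → C_0 is given by ∂[p,q] = [q] − [p]. For instance
  ∂BG = G − B.
This gives a 7×6 integer matrix of rank 5; reducing to Smith normal form yields diagonal entries (1,1,1,1,1).

Now H_k = ker ∂_k / im ∂_{k+1}, so:

  H_0: rank C_0 − rank ∂_1 = 7 − 5 = 2, and the invariant factors of ∂_1 are all 1, so H_0 ≅ Z^2.
  H_1: rank ker ∂_1 − rank ∂_2 = (6 − 5) − 0 = 1, and there is no ∂_2, so H_1 ≅ Z.

H_0 = Z^2,  H_1 = Z.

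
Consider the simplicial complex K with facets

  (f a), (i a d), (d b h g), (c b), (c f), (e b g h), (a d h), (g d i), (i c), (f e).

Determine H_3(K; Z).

H_3 ≅ 0.

We work with the vertex ordering a < b < c < d < e < f < g < h < i. The simplices of K, each written with vertices in increasing order, are:

  0-simplices (9): a, b, c, d, e, f, g, h, i
  1-simplices (19): ad, af, ah, ai, bc, bd, be, bg, bh, cf, ci, dg, dh, di, ef, eg, eh, gh, gi
  2-simplices (10): adh, adi, bdg, bdh, beg, beh, bgh, dgh, dgi, egh
  3-simplices (2): bdgh, begh

so the chain groups are C_0 ≅ Z^9, C_1 ≅ Z^19, C_2 ≅ Z^10, C_3 ≅ Z^2.

The boundary map ∂_1: C_1 → C_0 maps an edge to its endpoints' difference, ∂[p,q] = q − p. For instance
  ∂gi = i − g.
As a 9×19 matrix over Z this has rank 8, with invariant factors (1,1,1,1,1,1,1,1).

∂_2: C_2 → C_1 acts by ∂[p,q,r] = [q,r] − [p,r] + [p,q]. For instance
  ∂dgi = gi − di + dg,
  ∂bdh = dh − bh + bd.
The 19×10 boundary matrix has rank 8 and Smith normal form diag(1,1,1,1,1,1,1,1).

The boundary map ∂_3: C_3 → C_2 sends each 3-simplex σ to the alternating sum Σ_i (−1)^i (σ with its i-th vertex removed). For instance
  ∂begh = egh − bgh + beh − beg,
  ∂bdgh = dgh − bgh + bdh − bdg.
This gives a 10×2 integer matrix of rank 2; reducing to Smith normal form yields diagonal entries (1,1).

Reading off H_k = ker ∂_k / im ∂_{k+1}:

  H_3: rank ker ∂_3 − rank ∂_4 = (2 − 2) − 0 = 0, and there is no ∂_4, so H_3 = 0.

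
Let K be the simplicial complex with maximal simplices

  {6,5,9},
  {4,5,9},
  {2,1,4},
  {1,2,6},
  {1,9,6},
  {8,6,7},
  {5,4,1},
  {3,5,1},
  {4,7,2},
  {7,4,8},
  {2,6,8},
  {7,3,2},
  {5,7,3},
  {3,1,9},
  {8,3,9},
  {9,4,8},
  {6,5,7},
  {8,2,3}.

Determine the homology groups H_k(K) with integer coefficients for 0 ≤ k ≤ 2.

Take the total order 1 < 2 < 3 < 4 < 5 < 6 < 7 < 8 < 9 on the vertex set. Then K (dimension 2) consists of the simplices:

  0-simplices (9): [1], [2], [3], [4], [5], [6], [7], [8], [9]
  1-simplices (27): (27 of them)
  2-simplices (18): [1,2,4], [1,2,6], [1,3,5], [1,3,9], [1,4,5], [1,6,9], [2,3,7], [2,3,8], [2,4,7], [2,6,8], [3,5,7], [3,8,9], [4,5,9], [4,7,8], [4,8,9], [5,6,7], [5,6,9], [6,7,8]

Hence C_0 ≅ Z^9, C_1 ≅ Z^27, C_2 ≅ Z^18.

Boundary ∂_1: C_1 → C_0 maps an edge to its endpoints' difference, ∂[p,q] = q − p.
As a 9×27 matrix over Z this has rank 8, with invariant factors (1,1,1,1,1,1,1,1).

Boundary ∂_2: C_2 → C_1 acts by ∂[p,q,r] = [q,r] − [p,r] + [p,q]. For instance
  ∂[1,2,4] = [2,4] − [1,4] + [1,2],
  ∂[1,3,9] = [3,9] − [1,9] + [1,3].
The resulting 27×18 matrix has rank 18, and its Smith normal form has invariant factors (1,1,1,1,1,1,1,1,1,1,1,1,1,1,1,1,1,2).

Now H_k = ker ∂_k / im ∂_{k+1}, so:

  H_0: rank C_0 − rank ∂_1 = 9 − 8 = 1, and the invariant factors of ∂_1 are all 1, so H_0 ≅ Z.
  H_1: rank ker ∂_1 − rank ∂_2 = (27 − 8) − 18 = 1, and ∂_2 has invariant factor 2 > 1, so H_1 ≅ Z ⊕ Z/2.
  H_2: rank ker ∂_2 − rank ∂_3 = (18 − 18) − 0 = 0, and there is no ∂_3, so H_2 ≅ 0.

H_0 ≅ Z,  H_1 ≅ Z ⊕ Z/2,  H_2 = 0.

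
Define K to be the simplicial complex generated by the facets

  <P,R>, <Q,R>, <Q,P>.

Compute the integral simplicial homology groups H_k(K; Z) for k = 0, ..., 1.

We work with the vertex ordering P < Q < R. The simplices of K, each written with vertices in increasing order, are:

  0-simplices (3): P, Q, R
  1-simplices (3): PQ, PR, QR

Hence C_0 ≅ Z^3, C_1 ≅ Z^3.

The boundary map ∂_1: C_1 → C_0 is given by ∂[p,q] = [q] − [p]. For instance
  ∂PR = R − P.
The resulting 3×3 matrix has rank 2, and its Smith normal form has invariant factors (1,1).

Computing H_k = (kernel of ∂_k) / (image of ∂_{k+1}):

  H_0: rank C_0 − rank ∂_1 = 3 − 2 = 1, and the invariant factors of ∂_1 are all 1, so H_0 = Z.
  H_1: rank ker ∂_1 − rank ∂_2 = (3 − 2) − 0 = 1, and there is no ∂_2, so H_1 = Z.

As a check, the Euler characteristic is 3 − 3 = 0, which agrees with 1 − 1 = 0.
(K is a triangulation of the circle S^1.)

H_0 = Z,  H_1 = Z.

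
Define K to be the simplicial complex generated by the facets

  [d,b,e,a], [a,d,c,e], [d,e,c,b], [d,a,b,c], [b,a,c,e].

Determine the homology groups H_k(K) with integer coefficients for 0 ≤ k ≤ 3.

H_0 = Z,  H_1 = 0,  H_2 = 0,  H_3 = Z.

Take the total order a < b < c < d < e on the vertex set. Then K (dimension 3) consists of the simplices:

  0-simplices (5): a, b, c, d, e
  1-simplices (10): ab, ac, ad, ae, bc, bd, be, cd, ce, de
  2-simplices (10): abc, abd, abe, acd, ace, ade, bcd, bce, bde, cde
  3-simplices (5): abcd, abce, abde, acde, bcde

so the chain groups are C_0 ≅ Z^5, C_1 ≅ Z^10, C_2 ≅ Z^10, C_3 ≅ Z^5.

∂_1: C_1 → C_0 is given by ∂[p,q] = [q] − [p]. For instance
  ∂bc = c − b.
As a 5×10 matrix over Z this has rank 4, with invariant factors (1,1,1,1).

The boundary map ∂_2: C_2 → C_1 maps a triangle to the signed sum of its edges. For instance
  ∂ade = de − ae + ad,
  ∂ace = ce − ae + ac.
The resulting 10×10 matrix has rank 6, and its Smith normal form has invariant factors (1,1,1,1,1,1).

The boundary map ∂_3: C_3 → C_2 sends each 3-simplex σ to the alternating sum Σ_i (−1)^i (σ with its i-th vertex removed). For instance
  ∂abcd = bcd − acd + abd − abc,
  ∂abce = bce − ace + abe − abc.
This gives a 10×5 integer matrix of rank 4; reducing to Smith normal form yields diagonal entries (1,1,1,1).

From H_k ≅ ker(∂_k) / im(∂_{k+1}) we obtain:

  H_0: rank C_0 − rank ∂_1 = 5 − 4 = 1, and the invariant factors of ∂_1 are all 1, so H_0 ≅ Z.
  H_1: rank ker ∂_1 − rank ∂_2 = (10 − 4) − 6 = 0, and the invariant factors of ∂_2 are all 1, so H_1 ≅ 0.
  H_2: rank ker ∂_2 − rank ∂_3 = (10 − 6) − 4 = 0, and the invariant factors of ∂_3 are all 1, so H_2 ≅ 0.
  H_3: rank ker ∂_3 − rank ∂_4 = (5 − 4) − 0 = 1, and there is no ∂_4, so H_3 ≅ Z.

As a check, the Euler characteristic is 5 − 10 + 10 − 5 = 0, which agrees with 1 − 0 + 0 − 1 = 0.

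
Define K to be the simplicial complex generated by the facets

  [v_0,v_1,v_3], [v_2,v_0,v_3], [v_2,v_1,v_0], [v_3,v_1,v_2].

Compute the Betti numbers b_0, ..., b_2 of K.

b_0 = 1, b_1 = 0, b_2 = 1.

K has 4 vertices, 6 edges, 4 triangles.
rank ∂_0 = 0, rank ∂_1 = 3 ⇒ b_0 = 4 − 0 − 3 = 1; all invariant factors of ∂_1 are 1 so no torsion. So H_0 = Z.
rank ∂_1 = 3, rank ∂_2 = 3 ⇒ b_1 = 6 − 3 − 3 = 0; all invariant factors of ∂_2 are 1 so no torsion. So H_1 = 0.
rank ∂_2 = 3, rank ∂_3 = 0 ⇒ b_2 = 4 − 3 − 0 = 1. So H_2 = Z.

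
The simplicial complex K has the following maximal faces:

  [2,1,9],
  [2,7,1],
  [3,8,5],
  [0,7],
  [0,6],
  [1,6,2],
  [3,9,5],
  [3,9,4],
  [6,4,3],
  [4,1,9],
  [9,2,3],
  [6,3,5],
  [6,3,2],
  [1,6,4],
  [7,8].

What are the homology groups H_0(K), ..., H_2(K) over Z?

Take the total order 0 < 1 < 2 < 3 < 4 < 5 < 6 < 7 < 8 < 9 on the vertex set. Then K (dimension 2) consists of the simplices:

  0-simplices (10): [0], [1], [2], [3], [4], [5], [6], [7], [8], [9]
  1-simplices (22): [0,6], [0,7], [1,2], [1,4], [1,6], [1,7], [1,9], [2,3], [2,6], [2,7], [2,9], [3,4], [3,5], [3,6], [3,8], [3,9], [4,6], [4,9], [5,6], [5,8], [5,9], [7,8]
  2-simplices (12): [1,2,6], [1,2,7], [1,2,9], [1,4,6], [1,4,9], [2,3,6], [2,3,9], [3,4,6], [3,4,9], [3,5,6], [3,5,8], [3,5,9]

giving chain groups C_0 ≅ Z^10, C_1 ≅ Z^22, C_2 ≅ Z^12.

The boundary map ∂_1: C_1 → C_0 maps an edge to its endpoints' difference, ∂[p,q] = q − p. For instance
  ∂[1,4] = [4] − [1].
As a 10×22 matrix over Z this has rank 9, with invariant factors (1,1,1,1,1,1,1,1,1).

∂_2: C_2 → C_1 acts by ∂[p,q,r] = [q,r] − [p,r] + [p,q]. For instance
  ∂[2,3,9] = [3,9] − [2,9] + [2,3],
  ∂[1,2,7] = [2,7] − [1,7] + [1,2].
This gives a 22×12 integer matrix of rank 11; reducing to Smith normal form yields diagonal entries (1,1,1,1,1,1,1,1,1,1,1).

Now H_k = ker ∂_k / im ∂_{k+1}, so:

  H_0: rank C_0 − rank ∂_1 = 10 − 9 = 1, and the invariant factors of ∂_1 are all 1, so H_0 = Z.
  H_1: rank ker ∂_1 − rank ∂_2 = (22 − 9) − 11 = 2, and the invariant factors of ∂_2 are all 1, so H_1 = Z^2.
  H_2: rank ker ∂_2 − rank ∂_3 = (12 − 11) − 0 = 1, and there is no ∂_3, so H_2 = Z.

As a check, the Euler characteristic is 10 − 22 + 12 = 0, which agrees with 1 − 2 + 1 = 0.

H_0 ≅ Z,  H_1 ≅ Z^2,  H_2 ≅ Z.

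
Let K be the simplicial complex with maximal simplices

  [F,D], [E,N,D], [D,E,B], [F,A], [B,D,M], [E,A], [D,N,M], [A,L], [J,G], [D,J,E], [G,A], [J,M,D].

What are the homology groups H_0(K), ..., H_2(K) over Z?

Fix the vertex order A < B < D < E < F < G < J < L < M < N and write every simplex with vertices in increasing order. Then dim K = 2 and the simplices of K are:

  0-simplices (10): A, B, D, E, F, G, J, L, M, N
  1-simplices (17): AE, AF, AG, AL, BD, BE, BM, DE, DF, DJ, DM, DN, EJ, EN, GJ, JM, MN
  2-simplices (6): BDE, BDM, DEJ, DEN, DJM, DMN

giving chain groups C_0 ≅ Z^10, C_1 ≅ Z^17, C_2 ≅ Z^6.

∂_1: C_1 → C_0 sends each edge [p,q] (with p < q) to q − p. For instance
  ∂DN = N − D.
The resulting 10×17 matrix has rank 9, and its Smith normal form has invariant factors (1,1,1,1,1,1,1,1,1).

∂_2: C_2 → C_1 acts by ∂[p,q,r] = [q,r] − [p,r] + [p,q]. For instance
  ∂DMN = MN − DN + DM,
  ∂BDM = DM − BM + BD.
This gives a 17×6 integer matrix of rank 6; reducing to Smith normal form yields diagonal entries (1,1,1,1,1,1).

Now H_k = ker ∂_k / im ∂_{k+1}, so:

  H_0: rank C_0 − rank ∂_1 = 10 − 9 = 1, and the invariant factors of ∂_1 are all 1, so H_0 = Z.
  H_1: rank ker ∂_1 − rank ∂_2 = (17 − 9) − 6 = 2, and the invariant factors of ∂_2 are all 1, so H_1 = Z^2.
  H_2: rank ker ∂_2 − rank ∂_3 = (6 − 6) − 0 = 0, and there is no ∂_3, so H_2 = 0.

H_0 ≅ Z,  H_1 ≅ Z^2,  H_2 = 0.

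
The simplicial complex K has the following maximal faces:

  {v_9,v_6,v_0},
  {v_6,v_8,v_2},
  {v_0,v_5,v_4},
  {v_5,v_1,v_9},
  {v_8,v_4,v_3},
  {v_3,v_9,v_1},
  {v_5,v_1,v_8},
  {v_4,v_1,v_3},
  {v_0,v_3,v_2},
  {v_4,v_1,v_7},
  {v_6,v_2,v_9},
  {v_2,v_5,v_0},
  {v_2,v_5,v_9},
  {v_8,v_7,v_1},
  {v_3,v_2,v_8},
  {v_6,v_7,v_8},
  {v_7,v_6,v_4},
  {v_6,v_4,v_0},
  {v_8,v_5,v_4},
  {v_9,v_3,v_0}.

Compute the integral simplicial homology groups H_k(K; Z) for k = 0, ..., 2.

H_0 = Z,  H_1 = Z × Z/2,  H_2 = 0.

We work with the vertex ordering v_0 < v_1 < v_2 < v_3 < v_4 < v_5 < v_6 < v_7 < v_8 < v_9. The simplices of K, each written with vertices in increasing order, are:

  0-simplices (10): [v_0], [v_1], [v_2], [v_3], [v_4], [v_5], [v_6], [v_7], [v_8], [v_9]
  1-simplices (30): (30 of them)
  2-simplices (20): (20 of them)

giving chain groups C_0 ≅ Z^10, C_1 ≅ Z^30, C_2 ≅ Z^20.

∂_1: C_1 → C_0 maps an edge to its endpoints' difference, ∂[p,q] = q − p. For instance
  ∂[v_1,v_9] = [v_9] − [v_1].
The resulting 10×30 matrix has rank 9, and its Smith normal form has invariant factors (1,1,1,1,1,1,1,1,1).

Boundary ∂_2: C_2 → C_1 maps a triangle to the signed sum of its edges. For instance
  ∂[v_2,v_5,v_9] = [v_5,v_9] − [v_2,v_9] + [v_2,v_5],
  ∂[v_1,v_5,v_8] = [v_5,v_8] − [v_1,v_8] + [v_1,v_5].
As a 30×20 matrix over Z this has rank 20, with invariant factors (1,1,1,1,1,1,1,1,1,1,1,1,1,1,1,1,1,1,1,2).

Reading off H_k = ker ∂_k / im ∂_{k+1}:

  H_0: rank C_0 − rank ∂_1 = 10 − 9 = 1, and the invariant factors of ∂_1 are all 1, so H_0 = Z.
  H_1: rank ker ∂_1 − rank ∂_2 = (30 − 9) − 20 = 1, and ∂_2 has invariant factor 2 > 1, so H_1 = Z × Z/2.
  H_2: rank ker ∂_2 − rank ∂_3 = (20 − 20) − 0 = 0, and there is no ∂_3, so H_2 = 0.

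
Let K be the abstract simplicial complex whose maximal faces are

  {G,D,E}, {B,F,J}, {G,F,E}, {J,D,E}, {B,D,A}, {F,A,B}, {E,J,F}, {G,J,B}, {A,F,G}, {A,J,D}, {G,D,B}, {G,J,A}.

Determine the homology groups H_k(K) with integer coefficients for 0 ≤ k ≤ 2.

Order the vertices as A < B < D < E < F < G < J. Listing each simplex with vertices in this order, K has dimension 2 with simplices:

  0-simplices (7): A, B, D, E, F, G, J
  1-simplices (18): AB, AD, AF, AG, AJ, BD, BF, BG, BJ, DE, DG, DJ, EF, EG, EJ, FG, FJ, GJ
  2-simplices (12): ABD, ABF, ADJ, AFG, AGJ, BDG, BFJ, BGJ, DEG, DEJ, EFG, EFJ

so the chain groups are C_0 ≅ Z^7, C_1 ≅ Z^18, C_2 ≅ Z^12.

Boundary ∂_1: C_1 → C_0 is given by ∂[p,q] = [q] − [p]. For instance
  ∂AB = B − A.
This gives a 7×18 integer matrix of rank 6; reducing to Smith normal form yields diagonal entries (1,1,1,1,1,1).

∂_2: C_2 → C_1 sends each 2-simplex [p,q,r] to [q,r] − [p,r] + [p,q]. For instance
  ∂AGJ = GJ − AJ + AG,
  ∂ABD = BD − AD + AB.
The 18×12 boundary matrix has rank 12 and Smith normal form diag(1,1,1,1,1,1,1,1,1,1,1,2).

From H_k ≅ ker(∂_k) / im(∂_{k+1}) we obtain:

  H_0: rank C_0 − rank ∂_1 = 7 − 6 = 1, and the invariant factors of ∂_1 are all 1, so H_0 = Z.
  H_1: rank ker ∂_1 − rank ∂_2 = (18 − 6) − 12 = 0, and ∂_2 has invariant factor 2 > 1, so H_1 = Z/2Z.
  H_2: rank ker ∂_2 − rank ∂_3 = (12 − 12) − 0 = 0, and there is no ∂_3, so H_2 = 0.

(K is a triangulation of the real projective plane RP^2.)

H_0 ≅ Z,  H_1 ≅ Z/2Z,  H_2 = 0.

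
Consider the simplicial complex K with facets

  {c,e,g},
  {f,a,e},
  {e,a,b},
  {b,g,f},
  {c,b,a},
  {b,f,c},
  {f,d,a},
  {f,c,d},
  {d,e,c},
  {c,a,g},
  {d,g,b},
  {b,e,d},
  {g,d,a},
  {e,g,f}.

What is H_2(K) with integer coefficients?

H_2 = Z.

Fix the vertex order a < b < c < d < e < f < g and write every simplex with vertices in increasing order. Then dim K = 2 and the simplices of K are:

  0-simplices (7): a, b, c, d, e, f, g
  1-simplices (21): ab, ac, ad, ae, af, ag, bc, bd, be, bf, bg, cd, ce, cf, cg, de, df, dg, ef, eg, fg
  2-simplices (14): abc, abe, acg, adf, adg, aef, bcf, bde, bdg, bfg, cde, cdf, ceg, efg

Hence C_0 ≅ Z^7, C_1 ≅ Z^21, C_2 ≅ Z^14.

The boundary map ∂_1: C_1 → C_0 is given by ∂[p,q] = [q] − [p]. For instance
  ∂bd = d − b.
As a 7×21 matrix over Z this has rank 6, with invariant factors (1,1,1,1,1,1).

∂_2: C_2 → C_1 acts by ∂[p,q,r] = [q,r] − [p,r] + [p,q]. For instance
  ∂bcf = cf − bf + bc,
  ∂cde = de − ce + cd.
This gives a 21×14 integer matrix of rank 13; reducing to Smith normal form yields diagonal entries (1,1,1,1,1,1,1,1,1,1,1,1,1).

Now H_k = ker ∂_k / im ∂_{k+1}, so:

  H_2: rank ker ∂_2 − rank ∂_3 = (14 − 13) − 0 = 1, and there is no ∂_3, so H_2 = Z.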